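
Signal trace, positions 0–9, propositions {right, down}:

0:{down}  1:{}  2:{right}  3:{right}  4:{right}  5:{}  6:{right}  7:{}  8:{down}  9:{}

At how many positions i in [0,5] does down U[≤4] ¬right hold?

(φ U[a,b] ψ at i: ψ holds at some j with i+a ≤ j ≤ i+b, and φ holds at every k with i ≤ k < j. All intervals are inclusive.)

Evaluate at each i in [0,5]:
  i=0: ✓ (rhs at j=0)
  i=1: ✓ (rhs at j=1)
  i=2: ✗ (lhs fails at k=2 before rhs at j=5)
  i=3: ✗ (lhs fails at k=3 before rhs at j=5)
  i=4: ✗ (lhs fails at k=4 before rhs at j=5)
  i=5: ✓ (rhs at j=5)
Positions where it holds: {0, 1, 5} → 3.

3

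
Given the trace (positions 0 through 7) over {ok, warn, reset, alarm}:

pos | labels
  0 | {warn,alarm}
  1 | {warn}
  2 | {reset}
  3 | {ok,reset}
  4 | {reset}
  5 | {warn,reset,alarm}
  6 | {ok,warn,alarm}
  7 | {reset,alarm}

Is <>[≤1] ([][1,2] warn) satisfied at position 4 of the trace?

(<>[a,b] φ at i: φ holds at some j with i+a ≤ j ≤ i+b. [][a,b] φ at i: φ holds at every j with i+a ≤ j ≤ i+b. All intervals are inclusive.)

True

Check [][1,2] warn at each j in [4,5]:
  j=4: holds on [5,6]
  j=5: fails at 7
Found at j=4 → formula holds.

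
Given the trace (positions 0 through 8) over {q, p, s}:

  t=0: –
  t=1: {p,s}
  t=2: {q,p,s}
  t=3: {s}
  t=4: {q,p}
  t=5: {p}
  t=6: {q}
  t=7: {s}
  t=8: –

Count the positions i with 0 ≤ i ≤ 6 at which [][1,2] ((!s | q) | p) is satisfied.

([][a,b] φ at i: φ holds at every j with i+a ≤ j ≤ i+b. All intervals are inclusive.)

3

Evaluate at each i in [0,6]:
  i=0: ✓ (all of [1,2])
  i=1: ✗ (fails at j=3)
  i=2: ✗ (fails at j=3)
  i=3: ✓ (all of [4,5])
  i=4: ✓ (all of [5,6])
  i=5: ✗ (fails at j=7)
  i=6: ✗ (fails at j=7)
Positions where it holds: {0, 3, 4} → 3.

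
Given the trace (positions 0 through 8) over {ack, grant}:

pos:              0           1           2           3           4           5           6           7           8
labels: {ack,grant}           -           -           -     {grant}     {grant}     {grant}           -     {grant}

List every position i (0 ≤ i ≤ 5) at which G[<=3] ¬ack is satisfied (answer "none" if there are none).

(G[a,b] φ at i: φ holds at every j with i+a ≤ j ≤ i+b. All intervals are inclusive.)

Evaluate at each i in [0,5]:
  i=0: ✗ (fails at j=0)
  i=1: ✓ (all of [1,4])
  i=2: ✓ (all of [2,5])
  i=3: ✓ (all of [3,6])
  i=4: ✓ (all of [4,7])
  i=5: ✓ (all of [5,8])

1, 2, 3, 4, 5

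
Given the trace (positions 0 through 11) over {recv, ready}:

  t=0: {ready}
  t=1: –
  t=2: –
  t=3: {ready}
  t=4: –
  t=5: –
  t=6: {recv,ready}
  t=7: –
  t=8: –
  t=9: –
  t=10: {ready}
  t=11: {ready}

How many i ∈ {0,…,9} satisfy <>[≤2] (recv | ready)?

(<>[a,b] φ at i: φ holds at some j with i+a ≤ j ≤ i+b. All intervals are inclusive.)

9

Evaluate at each i in [0,9]:
  i=0: ✓ (witness j=0)
  i=1: ✓ (witness j=3)
  i=2: ✓ (witness j=3)
  i=3: ✓ (witness j=3)
  i=4: ✓ (witness j=6)
  i=5: ✓ (witness j=6)
  i=6: ✓ (witness j=6)
  i=7: ✗ (none in [7,9])
  i=8: ✓ (witness j=10)
  i=9: ✓ (witness j=10)
Positions where it holds: {0, 1, 2, 3, 4, 5, 6, 8, 9} → 9.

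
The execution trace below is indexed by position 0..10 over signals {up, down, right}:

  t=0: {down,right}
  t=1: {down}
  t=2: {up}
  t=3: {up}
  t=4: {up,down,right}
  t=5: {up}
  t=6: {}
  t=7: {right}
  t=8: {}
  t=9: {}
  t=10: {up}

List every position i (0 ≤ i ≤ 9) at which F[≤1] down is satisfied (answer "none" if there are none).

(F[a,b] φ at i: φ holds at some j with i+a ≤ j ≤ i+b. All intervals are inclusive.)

0, 1, 3, 4

Evaluate at each i in [0,9]:
  i=0: ✓ (witness j=0)
  i=1: ✓ (witness j=1)
  i=2: ✗ (none in [2,3])
  i=3: ✓ (witness j=4)
  i=4: ✓ (witness j=4)
  i=5: ✗ (none in [5,6])
  i=6: ✗ (none in [6,7])
  i=7: ✗ (none in [7,8])
  i=8: ✗ (none in [8,9])
  i=9: ✗ (none in [9,10])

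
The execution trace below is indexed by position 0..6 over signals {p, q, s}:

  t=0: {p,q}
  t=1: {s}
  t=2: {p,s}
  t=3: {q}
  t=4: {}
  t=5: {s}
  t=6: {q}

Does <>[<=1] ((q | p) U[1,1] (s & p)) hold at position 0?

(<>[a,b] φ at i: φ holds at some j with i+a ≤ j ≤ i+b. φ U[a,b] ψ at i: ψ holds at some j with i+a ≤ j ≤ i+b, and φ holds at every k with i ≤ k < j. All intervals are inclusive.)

No

Check ((q | p) U[1,1] (s & p)) at each j in [0,1]:
  j=0: fails
  j=1: fails
No position in the window satisfies it → formula fails.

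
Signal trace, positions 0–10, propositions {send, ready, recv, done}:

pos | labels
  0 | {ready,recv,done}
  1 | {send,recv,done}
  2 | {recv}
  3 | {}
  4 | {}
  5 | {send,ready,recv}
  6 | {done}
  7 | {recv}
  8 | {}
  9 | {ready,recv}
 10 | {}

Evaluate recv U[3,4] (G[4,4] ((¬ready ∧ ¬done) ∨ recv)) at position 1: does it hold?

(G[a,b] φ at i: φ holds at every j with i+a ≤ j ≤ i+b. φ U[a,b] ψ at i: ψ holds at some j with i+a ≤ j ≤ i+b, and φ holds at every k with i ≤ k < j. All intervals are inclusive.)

No

Need some j in [4,5] with G[4,4] ((¬ready ∧ ¬done) ∨ recv), and recv at every k in [1,j-1].
  j=4: G[4,4] ((¬ready ∧ ¬done) ∨ recv) holds, but recv fails at k=3 → not this j.
  j=5: G[4,4] ((¬ready ∧ ¬done) ∨ recv) holds, but recv fails at k=3 → not this j.
No j in the window works → until fails.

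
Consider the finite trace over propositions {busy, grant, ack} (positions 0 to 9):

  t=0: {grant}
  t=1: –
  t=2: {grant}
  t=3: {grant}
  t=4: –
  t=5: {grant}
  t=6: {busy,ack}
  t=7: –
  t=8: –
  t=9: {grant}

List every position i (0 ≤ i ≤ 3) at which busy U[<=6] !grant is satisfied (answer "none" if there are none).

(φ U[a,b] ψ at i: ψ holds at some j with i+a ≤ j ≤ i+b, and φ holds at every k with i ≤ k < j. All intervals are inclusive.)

Evaluate at each i in [0,3]:
  i=0: ✗ (lhs fails at k=0 before rhs at j=1)
  i=1: ✓ (rhs at j=1)
  i=2: ✗ (lhs fails at k=2 before rhs at j=4)
  i=3: ✗ (lhs fails at k=3 before rhs at j=4)

1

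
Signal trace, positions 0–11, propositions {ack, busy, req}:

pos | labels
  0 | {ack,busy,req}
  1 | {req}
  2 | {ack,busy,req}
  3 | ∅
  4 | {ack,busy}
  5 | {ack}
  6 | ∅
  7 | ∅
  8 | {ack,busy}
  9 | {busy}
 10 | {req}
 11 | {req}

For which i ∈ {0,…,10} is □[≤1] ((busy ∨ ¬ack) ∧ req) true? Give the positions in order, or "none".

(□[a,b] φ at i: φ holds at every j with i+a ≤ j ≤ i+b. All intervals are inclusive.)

0, 1, 10

Evaluate at each i in [0,10]:
  i=0: ✓ (all of [0,1])
  i=1: ✓ (all of [1,2])
  i=2: ✗ (fails at j=3)
  i=3: ✗ (fails at j=3)
  i=4: ✗ (fails at j=4)
  i=5: ✗ (fails at j=5)
  i=6: ✗ (fails at j=6)
  i=7: ✗ (fails at j=7)
  i=8: ✗ (fails at j=8)
  i=9: ✗ (fails at j=9)
  i=10: ✓ (all of [10,11])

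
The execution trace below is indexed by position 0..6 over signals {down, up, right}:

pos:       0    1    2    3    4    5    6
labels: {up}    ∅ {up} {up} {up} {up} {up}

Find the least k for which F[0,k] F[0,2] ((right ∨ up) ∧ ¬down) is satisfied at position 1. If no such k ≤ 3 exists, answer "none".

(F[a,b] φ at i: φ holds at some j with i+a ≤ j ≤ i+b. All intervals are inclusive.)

0

Scan j = 1,2,… for F[0,2] ((right ∨ up) ∧ ¬down):
  j=1: holds
First hit at j=1, so smallest k = 1-1 = 0.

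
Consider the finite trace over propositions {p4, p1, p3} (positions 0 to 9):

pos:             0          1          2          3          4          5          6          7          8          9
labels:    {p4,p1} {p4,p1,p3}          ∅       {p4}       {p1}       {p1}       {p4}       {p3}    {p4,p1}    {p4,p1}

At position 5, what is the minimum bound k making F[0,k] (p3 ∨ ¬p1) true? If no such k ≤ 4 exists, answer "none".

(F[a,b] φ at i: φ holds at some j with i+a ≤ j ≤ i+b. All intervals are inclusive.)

1

Scan j = 5,6,… for (p3 ∨ ¬p1):
  j=5: fails
  j=6: holds
First hit at j=6, so smallest k = 6-5 = 1.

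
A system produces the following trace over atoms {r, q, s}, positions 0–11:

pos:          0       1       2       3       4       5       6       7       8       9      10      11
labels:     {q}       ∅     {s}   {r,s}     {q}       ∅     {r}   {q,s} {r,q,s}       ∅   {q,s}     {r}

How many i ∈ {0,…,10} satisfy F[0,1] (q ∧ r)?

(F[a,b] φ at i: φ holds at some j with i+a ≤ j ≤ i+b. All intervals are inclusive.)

2

Evaluate at each i in [0,10]:
  i=0: ✗ (none in [0,1])
  i=1: ✗ (none in [1,2])
  i=2: ✗ (none in [2,3])
  i=3: ✗ (none in [3,4])
  i=4: ✗ (none in [4,5])
  i=5: ✗ (none in [5,6])
  i=6: ✗ (none in [6,7])
  i=7: ✓ (witness j=8)
  i=8: ✓ (witness j=8)
  i=9: ✗ (none in [9,10])
  i=10: ✗ (none in [10,11])
Positions where it holds: {7, 8} → 2.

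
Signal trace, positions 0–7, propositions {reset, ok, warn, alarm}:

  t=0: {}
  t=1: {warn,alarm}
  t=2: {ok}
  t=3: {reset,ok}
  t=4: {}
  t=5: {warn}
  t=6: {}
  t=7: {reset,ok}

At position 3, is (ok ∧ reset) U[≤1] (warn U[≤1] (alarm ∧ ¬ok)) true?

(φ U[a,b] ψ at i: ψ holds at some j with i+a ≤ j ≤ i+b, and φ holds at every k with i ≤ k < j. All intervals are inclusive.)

Need some j in [3,4] with (warn U[≤1] (alarm ∧ ¬ok)), and (ok ∧ reset) at every k in [3,j-1].
  j=3: (warn U[≤1] (alarm ∧ ¬ok)) — fails.
  j=4: (warn U[≤1] (alarm ∧ ¬ok)) — fails.
No j in the window works → until fails.

False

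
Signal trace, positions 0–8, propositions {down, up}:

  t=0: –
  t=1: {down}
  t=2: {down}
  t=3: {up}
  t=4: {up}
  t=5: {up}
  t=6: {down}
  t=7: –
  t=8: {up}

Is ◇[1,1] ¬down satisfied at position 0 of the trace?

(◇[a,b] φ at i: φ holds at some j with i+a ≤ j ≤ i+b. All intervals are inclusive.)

Check ¬down at each j in [1,1]:
  j=1: false
No position in the window satisfies it → formula fails.

False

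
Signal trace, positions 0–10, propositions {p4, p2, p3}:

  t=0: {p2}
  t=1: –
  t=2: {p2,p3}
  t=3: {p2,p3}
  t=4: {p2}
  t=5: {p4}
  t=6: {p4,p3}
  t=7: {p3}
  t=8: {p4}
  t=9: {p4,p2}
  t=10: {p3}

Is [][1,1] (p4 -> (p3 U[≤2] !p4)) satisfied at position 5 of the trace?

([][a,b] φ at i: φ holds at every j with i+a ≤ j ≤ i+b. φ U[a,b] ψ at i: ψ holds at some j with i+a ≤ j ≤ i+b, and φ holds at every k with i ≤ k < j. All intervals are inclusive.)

Yes

Check (p4 -> (p3 U[≤2] !p4)) at every j in [6,6]:
  j=6: antecedent true; consequent holds → ✓
All positions satisfy it → formula holds.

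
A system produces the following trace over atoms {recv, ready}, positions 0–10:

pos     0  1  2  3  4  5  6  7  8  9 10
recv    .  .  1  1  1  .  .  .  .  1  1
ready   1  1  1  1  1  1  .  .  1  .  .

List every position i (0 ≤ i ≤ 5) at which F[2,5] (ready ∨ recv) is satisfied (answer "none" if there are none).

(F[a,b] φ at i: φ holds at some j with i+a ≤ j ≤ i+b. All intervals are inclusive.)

Evaluate at each i in [0,5]:
  i=0: ✓ (witness j=2)
  i=1: ✓ (witness j=3)
  i=2: ✓ (witness j=4)
  i=3: ✓ (witness j=5)
  i=4: ✓ (witness j=8)
  i=5: ✓ (witness j=8)

0, 1, 2, 3, 4, 5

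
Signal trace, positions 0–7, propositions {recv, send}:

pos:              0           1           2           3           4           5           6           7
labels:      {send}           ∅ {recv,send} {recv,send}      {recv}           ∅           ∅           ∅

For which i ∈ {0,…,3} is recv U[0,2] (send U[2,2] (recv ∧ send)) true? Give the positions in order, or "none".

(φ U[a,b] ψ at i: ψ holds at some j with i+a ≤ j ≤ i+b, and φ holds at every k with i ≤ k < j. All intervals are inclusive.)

Evaluate at each i in [0,3]:
  i=0: ✗ (no rhs in [0,2])
  i=1: ✗ (no rhs in [1,3])
  i=2: ✗ (no rhs in [2,4])
  i=3: ✗ (no rhs in [3,5])

none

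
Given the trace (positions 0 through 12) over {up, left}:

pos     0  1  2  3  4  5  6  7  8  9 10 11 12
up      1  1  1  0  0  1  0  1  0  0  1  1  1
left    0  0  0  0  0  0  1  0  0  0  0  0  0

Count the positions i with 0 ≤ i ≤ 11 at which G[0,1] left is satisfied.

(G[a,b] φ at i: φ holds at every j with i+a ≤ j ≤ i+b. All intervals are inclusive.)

Evaluate at each i in [0,11]:
  i=0: ✗ (fails at j=0)
  i=1: ✗ (fails at j=1)
  i=2: ✗ (fails at j=2)
  i=3: ✗ (fails at j=3)
  i=4: ✗ (fails at j=4)
  i=5: ✗ (fails at j=5)
  i=6: ✗ (fails at j=7)
  i=7: ✗ (fails at j=7)
  i=8: ✗ (fails at j=8)
  i=9: ✗ (fails at j=9)
  i=10: ✗ (fails at j=10)
  i=11: ✗ (fails at j=11)
Positions where it holds: {} → 0.

0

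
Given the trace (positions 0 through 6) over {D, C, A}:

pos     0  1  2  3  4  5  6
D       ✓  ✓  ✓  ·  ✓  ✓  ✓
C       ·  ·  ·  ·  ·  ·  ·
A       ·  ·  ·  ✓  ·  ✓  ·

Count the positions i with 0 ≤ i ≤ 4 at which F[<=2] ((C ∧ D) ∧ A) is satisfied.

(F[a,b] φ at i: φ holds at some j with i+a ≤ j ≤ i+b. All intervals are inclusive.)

Evaluate at each i in [0,4]:
  i=0: ✗ (none in [0,2])
  i=1: ✗ (none in [1,3])
  i=2: ✗ (none in [2,4])
  i=3: ✗ (none in [3,5])
  i=4: ✗ (none in [4,6])
Positions where it holds: {} → 0.

0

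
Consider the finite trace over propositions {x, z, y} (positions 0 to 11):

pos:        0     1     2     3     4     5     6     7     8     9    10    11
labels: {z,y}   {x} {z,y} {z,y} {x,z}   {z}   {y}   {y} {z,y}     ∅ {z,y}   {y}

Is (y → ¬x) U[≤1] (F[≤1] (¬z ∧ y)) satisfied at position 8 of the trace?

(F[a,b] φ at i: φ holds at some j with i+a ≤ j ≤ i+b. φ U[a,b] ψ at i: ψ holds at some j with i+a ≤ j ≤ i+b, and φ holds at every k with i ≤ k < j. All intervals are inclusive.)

No

Need some j in [8,9] with F[≤1] (¬z ∧ y), and (y → ¬x) at every k in [8,j-1].
  j=8: F[≤1] (¬z ∧ y) — fails (none in [8,9]).
  j=9: F[≤1] (¬z ∧ y) — fails (none in [9,10]).
No j in the window works → until fails.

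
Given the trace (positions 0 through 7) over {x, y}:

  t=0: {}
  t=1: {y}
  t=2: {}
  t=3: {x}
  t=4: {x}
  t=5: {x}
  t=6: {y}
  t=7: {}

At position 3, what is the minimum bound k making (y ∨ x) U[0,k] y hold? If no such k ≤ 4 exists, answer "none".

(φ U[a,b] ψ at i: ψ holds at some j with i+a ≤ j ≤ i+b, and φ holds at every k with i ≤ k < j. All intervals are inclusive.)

3

Need earliest j ≥ 3 with y, and (y ∨ x) at every k in [3,j-1].
  j=3: rhs fails.
  j=4: rhs fails.
  j=5: rhs fails.
  j=6: rhs holds; lhs holds on [3,5]. k = 3.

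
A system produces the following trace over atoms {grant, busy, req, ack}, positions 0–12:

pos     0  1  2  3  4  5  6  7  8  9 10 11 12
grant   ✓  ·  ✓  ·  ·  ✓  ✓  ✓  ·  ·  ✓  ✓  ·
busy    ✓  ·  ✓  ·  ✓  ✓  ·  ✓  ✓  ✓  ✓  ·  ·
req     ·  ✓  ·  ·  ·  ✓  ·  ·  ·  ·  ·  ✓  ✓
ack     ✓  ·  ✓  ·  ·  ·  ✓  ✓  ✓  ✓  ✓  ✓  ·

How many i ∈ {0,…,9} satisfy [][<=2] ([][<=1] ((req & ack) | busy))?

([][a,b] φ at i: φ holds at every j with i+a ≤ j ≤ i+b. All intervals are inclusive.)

2

Evaluate at each i in [0,9]:
  i=0: ✗ (fails at j=0)
  i=1: ✗ (fails at j=1)
  i=2: ✗ (fails at j=2)
  i=3: ✗ (fails at j=3)
  i=4: ✗ (fails at j=5)
  i=5: ✗ (fails at j=5)
  i=6: ✗ (fails at j=6)
  i=7: ✓ (all of [7,9])
  i=8: ✓ (all of [8,10])
  i=9: ✗ (fails at j=11)
Positions where it holds: {7, 8} → 2.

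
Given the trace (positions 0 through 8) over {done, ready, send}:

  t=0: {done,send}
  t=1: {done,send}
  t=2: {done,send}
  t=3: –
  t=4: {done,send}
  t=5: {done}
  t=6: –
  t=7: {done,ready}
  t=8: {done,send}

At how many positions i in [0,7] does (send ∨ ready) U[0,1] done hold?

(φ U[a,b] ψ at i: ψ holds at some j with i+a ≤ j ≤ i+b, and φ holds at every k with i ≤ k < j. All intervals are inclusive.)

6

Evaluate at each i in [0,7]:
  i=0: ✓ (rhs at j=0)
  i=1: ✓ (rhs at j=1)
  i=2: ✓ (rhs at j=2)
  i=3: ✗ (lhs fails at k=3 before rhs at j=4)
  i=4: ✓ (rhs at j=4)
  i=5: ✓ (rhs at j=5)
  i=6: ✗ (lhs fails at k=6 before rhs at j=7)
  i=7: ✓ (rhs at j=7)
Positions where it holds: {0, 1, 2, 4, 5, 7} → 6.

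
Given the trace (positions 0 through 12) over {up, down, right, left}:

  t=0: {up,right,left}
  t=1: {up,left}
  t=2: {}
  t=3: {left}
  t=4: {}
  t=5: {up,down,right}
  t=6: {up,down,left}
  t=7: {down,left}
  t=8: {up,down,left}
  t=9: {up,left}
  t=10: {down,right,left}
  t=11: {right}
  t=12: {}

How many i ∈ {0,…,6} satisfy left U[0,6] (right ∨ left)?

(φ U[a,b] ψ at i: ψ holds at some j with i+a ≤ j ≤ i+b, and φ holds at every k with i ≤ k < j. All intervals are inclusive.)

5

Evaluate at each i in [0,6]:
  i=0: ✓ (rhs at j=0)
  i=1: ✓ (rhs at j=1)
  i=2: ✗ (lhs fails at k=2 before rhs at j=3)
  i=3: ✓ (rhs at j=3)
  i=4: ✗ (lhs fails at k=4 before rhs at j=5)
  i=5: ✓ (rhs at j=5)
  i=6: ✓ (rhs at j=6)
Positions where it holds: {0, 1, 3, 5, 6} → 5.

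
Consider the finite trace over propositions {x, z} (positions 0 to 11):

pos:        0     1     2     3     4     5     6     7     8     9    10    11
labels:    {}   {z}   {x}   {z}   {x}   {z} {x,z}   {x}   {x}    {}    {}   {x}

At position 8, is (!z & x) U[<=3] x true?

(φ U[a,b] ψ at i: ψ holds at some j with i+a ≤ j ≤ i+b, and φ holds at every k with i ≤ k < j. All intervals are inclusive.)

True

Need some j in [8,11] with x, and (!z & x) at every k in [8,j-1].
  j=8: x holds; no prefix to check → satisfied.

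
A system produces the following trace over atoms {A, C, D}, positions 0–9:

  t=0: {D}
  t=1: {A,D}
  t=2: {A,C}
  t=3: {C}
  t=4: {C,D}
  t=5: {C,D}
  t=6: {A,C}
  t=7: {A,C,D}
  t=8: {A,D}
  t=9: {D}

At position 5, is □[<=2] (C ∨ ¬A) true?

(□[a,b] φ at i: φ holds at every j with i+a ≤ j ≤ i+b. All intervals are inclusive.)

Check (C ∨ ¬A) at every j in [5,7]:
  j=5: true
  j=6: true
  j=7: true
All positions satisfy it → formula holds.

Yes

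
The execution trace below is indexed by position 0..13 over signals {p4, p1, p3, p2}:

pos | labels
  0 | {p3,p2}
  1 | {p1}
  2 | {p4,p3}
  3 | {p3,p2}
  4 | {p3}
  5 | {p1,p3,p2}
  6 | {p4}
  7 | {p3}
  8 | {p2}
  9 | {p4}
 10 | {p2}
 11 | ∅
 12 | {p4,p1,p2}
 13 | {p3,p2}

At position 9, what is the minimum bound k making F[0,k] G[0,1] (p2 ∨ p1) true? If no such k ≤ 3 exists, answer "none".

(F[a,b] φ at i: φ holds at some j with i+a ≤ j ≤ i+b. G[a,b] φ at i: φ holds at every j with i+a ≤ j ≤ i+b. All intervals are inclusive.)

Scan j = 9,10,… for G[0,1] (p2 ∨ p1):
  j=9: fails
  j=10: fails
  j=11: fails
  j=12: holds
First hit at j=12, so smallest k = 12-9 = 3.

3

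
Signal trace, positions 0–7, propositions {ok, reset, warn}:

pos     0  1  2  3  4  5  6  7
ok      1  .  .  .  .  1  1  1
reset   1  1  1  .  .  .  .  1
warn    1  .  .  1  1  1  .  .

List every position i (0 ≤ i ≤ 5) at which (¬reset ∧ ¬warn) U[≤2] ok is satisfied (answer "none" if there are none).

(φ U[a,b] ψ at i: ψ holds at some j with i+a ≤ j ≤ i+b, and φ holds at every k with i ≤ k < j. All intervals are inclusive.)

0, 5

Evaluate at each i in [0,5]:
  i=0: ✓ (rhs at j=0)
  i=1: ✗ (no rhs in [1,3])
  i=2: ✗ (no rhs in [2,4])
  i=3: ✗ (lhs fails at k=3 before rhs at j=5)
  i=4: ✗ (lhs fails at k=4 before rhs at j=5)
  i=5: ✓ (rhs at j=5)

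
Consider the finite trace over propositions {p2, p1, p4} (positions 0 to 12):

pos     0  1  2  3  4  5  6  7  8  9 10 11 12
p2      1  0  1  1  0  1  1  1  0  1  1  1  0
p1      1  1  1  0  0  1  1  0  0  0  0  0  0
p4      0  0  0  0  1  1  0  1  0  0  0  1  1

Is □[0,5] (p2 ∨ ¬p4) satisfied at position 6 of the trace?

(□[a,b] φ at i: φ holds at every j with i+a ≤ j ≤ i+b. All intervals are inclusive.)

Check (p2 ∨ ¬p4) at every j in [6,11]:
  j=6: true
  j=7: true
  j=8: true
  j=9: true
  j=10: true
  j=11: true
All positions satisfy it → formula holds.

Holds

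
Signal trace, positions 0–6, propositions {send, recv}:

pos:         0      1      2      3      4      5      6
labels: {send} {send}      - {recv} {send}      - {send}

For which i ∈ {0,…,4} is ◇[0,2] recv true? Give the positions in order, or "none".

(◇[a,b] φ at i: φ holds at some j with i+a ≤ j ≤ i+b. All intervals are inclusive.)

1, 2, 3

Evaluate at each i in [0,4]:
  i=0: ✗ (none in [0,2])
  i=1: ✓ (witness j=3)
  i=2: ✓ (witness j=3)
  i=3: ✓ (witness j=3)
  i=4: ✗ (none in [4,6])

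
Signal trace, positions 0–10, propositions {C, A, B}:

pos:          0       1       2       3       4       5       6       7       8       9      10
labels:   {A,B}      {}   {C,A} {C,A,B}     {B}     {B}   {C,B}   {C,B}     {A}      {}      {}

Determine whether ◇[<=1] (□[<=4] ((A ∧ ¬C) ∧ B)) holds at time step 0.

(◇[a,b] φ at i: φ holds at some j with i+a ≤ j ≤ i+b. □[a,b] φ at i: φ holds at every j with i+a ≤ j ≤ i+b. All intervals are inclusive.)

Check □[<=4] ((A ∧ ¬C) ∧ B) at each j in [0,1]:
  j=0: fails at 1
  j=1: fails at 1
No position in the window satisfies it → formula fails.

No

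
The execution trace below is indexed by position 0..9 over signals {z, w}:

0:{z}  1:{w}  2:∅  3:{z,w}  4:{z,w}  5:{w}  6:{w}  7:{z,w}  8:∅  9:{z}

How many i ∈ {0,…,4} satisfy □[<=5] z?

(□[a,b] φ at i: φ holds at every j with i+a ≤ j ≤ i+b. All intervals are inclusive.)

0

Evaluate at each i in [0,4]:
  i=0: ✗ (fails at j=1)
  i=1: ✗ (fails at j=1)
  i=2: ✗ (fails at j=2)
  i=3: ✗ (fails at j=5)
  i=4: ✗ (fails at j=5)
Positions where it holds: {} → 0.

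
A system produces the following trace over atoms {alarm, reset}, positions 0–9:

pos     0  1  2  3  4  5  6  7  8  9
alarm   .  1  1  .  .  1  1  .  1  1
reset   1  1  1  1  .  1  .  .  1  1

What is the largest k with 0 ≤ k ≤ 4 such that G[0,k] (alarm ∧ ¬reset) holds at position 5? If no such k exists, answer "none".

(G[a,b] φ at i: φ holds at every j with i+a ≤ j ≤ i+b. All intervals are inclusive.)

none

(alarm ∧ ¬reset) must hold from j=5 onward; find where it first fails.
  j=5: fails → no k works.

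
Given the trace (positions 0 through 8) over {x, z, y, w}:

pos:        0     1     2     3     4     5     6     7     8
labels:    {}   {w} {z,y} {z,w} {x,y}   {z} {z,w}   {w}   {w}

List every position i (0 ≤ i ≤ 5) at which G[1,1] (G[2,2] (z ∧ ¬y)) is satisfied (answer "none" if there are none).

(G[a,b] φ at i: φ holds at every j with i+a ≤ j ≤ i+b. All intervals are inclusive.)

Evaluate at each i in [0,5]:
  i=0: ✓ (all of [1,1])
  i=1: ✗ (fails at j=2)
  i=2: ✓ (all of [3,3])
  i=3: ✓ (all of [4,4])
  i=4: ✗ (fails at j=5)
  i=5: ✗ (fails at j=6)

0, 2, 3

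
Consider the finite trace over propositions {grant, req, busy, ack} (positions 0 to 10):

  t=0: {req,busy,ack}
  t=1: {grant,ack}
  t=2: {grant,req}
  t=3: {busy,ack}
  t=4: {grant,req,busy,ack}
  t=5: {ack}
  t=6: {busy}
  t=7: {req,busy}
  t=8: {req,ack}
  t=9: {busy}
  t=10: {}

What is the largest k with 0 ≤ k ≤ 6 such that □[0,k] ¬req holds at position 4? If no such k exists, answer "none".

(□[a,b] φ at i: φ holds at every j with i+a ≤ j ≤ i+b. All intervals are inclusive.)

none

¬req must hold from j=4 onward; find where it first fails.
  j=4: fails → no k works.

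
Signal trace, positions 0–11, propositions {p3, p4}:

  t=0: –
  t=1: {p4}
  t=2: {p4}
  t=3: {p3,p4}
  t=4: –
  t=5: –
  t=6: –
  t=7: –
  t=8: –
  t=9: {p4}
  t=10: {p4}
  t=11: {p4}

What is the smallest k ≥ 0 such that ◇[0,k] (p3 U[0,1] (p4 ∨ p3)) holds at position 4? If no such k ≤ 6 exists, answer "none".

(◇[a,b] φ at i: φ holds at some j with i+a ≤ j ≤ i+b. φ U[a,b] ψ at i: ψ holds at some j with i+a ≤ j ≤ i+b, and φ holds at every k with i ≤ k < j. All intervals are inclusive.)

Scan j = 4,5,… for (p3 U[0,1] (p4 ∨ p3)):
  j=4: fails
  j=5: fails
  j=6: fails
  j=7: fails
  j=8: fails
  j=9: holds
First hit at j=9, so smallest k = 9-4 = 5.

5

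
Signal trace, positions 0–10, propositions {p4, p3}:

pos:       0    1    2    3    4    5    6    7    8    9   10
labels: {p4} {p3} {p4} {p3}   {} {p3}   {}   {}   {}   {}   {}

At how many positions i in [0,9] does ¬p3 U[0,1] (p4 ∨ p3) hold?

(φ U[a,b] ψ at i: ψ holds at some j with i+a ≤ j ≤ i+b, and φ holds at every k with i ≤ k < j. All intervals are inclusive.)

6

Evaluate at each i in [0,9]:
  i=0: ✓ (rhs at j=0)
  i=1: ✓ (rhs at j=1)
  i=2: ✓ (rhs at j=2)
  i=3: ✓ (rhs at j=3)
  i=4: ✓ (rhs at j=5; lhs holds on [4,4])
  i=5: ✓ (rhs at j=5)
  i=6: ✗ (no rhs in [6,7])
  i=7: ✗ (no rhs in [7,8])
  i=8: ✗ (no rhs in [8,9])
  i=9: ✗ (no rhs in [9,10])
Positions where it holds: {0, 1, 2, 3, 4, 5} → 6.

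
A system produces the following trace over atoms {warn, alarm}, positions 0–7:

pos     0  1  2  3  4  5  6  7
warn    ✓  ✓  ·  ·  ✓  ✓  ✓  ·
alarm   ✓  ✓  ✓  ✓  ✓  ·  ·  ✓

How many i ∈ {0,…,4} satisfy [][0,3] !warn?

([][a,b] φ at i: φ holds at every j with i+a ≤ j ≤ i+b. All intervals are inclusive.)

0

Evaluate at each i in [0,4]:
  i=0: ✗ (fails at j=0)
  i=1: ✗ (fails at j=1)
  i=2: ✗ (fails at j=4)
  i=3: ✗ (fails at j=4)
  i=4: ✗ (fails at j=4)
Positions where it holds: {} → 0.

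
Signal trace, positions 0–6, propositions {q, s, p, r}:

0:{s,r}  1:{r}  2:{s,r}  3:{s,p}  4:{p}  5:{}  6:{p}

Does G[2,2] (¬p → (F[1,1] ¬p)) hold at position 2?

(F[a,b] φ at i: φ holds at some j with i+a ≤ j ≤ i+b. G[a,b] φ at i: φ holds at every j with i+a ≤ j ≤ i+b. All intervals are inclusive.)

Check (¬p → (F[1,1] ¬p)) at every j in [4,4]:
  j=4: antecedent false → ✓
All positions satisfy it → formula holds.

Holds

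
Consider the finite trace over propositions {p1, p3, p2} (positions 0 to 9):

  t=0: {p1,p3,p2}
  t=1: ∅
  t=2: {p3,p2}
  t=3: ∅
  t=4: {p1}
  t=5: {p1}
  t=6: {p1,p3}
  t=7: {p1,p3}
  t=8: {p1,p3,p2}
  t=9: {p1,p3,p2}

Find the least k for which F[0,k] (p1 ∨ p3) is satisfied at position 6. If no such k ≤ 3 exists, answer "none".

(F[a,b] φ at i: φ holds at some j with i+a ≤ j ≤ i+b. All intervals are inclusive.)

Scan j = 6,7,… for (p1 ∨ p3):
  j=6: holds
First hit at j=6, so smallest k = 6-6 = 0.

0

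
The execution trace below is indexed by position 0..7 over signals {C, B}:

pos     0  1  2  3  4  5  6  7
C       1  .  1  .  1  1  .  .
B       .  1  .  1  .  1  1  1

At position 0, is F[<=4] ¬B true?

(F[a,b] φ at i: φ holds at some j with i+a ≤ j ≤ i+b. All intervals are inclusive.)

Check ¬B at each j in [0,4]:
  j=0: true
  j=1: false
  j=2: true
  j=3: false
  j=4: true
Found at j=0 → formula holds.

Holds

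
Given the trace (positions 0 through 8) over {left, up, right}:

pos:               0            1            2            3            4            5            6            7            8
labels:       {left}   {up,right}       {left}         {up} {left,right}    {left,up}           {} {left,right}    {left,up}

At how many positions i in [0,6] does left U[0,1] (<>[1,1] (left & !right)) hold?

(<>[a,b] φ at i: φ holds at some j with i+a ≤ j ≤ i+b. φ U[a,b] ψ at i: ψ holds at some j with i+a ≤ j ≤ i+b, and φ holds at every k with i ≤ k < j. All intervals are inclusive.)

3

Evaluate at each i in [0,6]:
  i=0: ✓ (rhs at j=1; lhs holds on [0,0])
  i=1: ✓ (rhs at j=1)
  i=2: ✗ (no rhs in [2,3])
  i=3: ✗ (lhs fails at k=3 before rhs at j=4)
  i=4: ✓ (rhs at j=4)
  i=5: ✗ (no rhs in [5,6])
  i=6: ✗ (lhs fails at k=6 before rhs at j=7)
Positions where it holds: {0, 1, 4} → 3.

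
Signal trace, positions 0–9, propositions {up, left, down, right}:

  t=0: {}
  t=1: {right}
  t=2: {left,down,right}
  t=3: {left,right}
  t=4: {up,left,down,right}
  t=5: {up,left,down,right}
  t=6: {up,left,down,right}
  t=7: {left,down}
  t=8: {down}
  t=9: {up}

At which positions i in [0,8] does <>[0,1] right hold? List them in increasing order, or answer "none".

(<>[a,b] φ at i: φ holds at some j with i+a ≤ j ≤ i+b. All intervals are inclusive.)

Evaluate at each i in [0,8]:
  i=0: ✓ (witness j=1)
  i=1: ✓ (witness j=1)
  i=2: ✓ (witness j=2)
  i=3: ✓ (witness j=3)
  i=4: ✓ (witness j=4)
  i=5: ✓ (witness j=5)
  i=6: ✓ (witness j=6)
  i=7: ✗ (none in [7,8])
  i=8: ✗ (none in [8,9])

0, 1, 2, 3, 4, 5, 6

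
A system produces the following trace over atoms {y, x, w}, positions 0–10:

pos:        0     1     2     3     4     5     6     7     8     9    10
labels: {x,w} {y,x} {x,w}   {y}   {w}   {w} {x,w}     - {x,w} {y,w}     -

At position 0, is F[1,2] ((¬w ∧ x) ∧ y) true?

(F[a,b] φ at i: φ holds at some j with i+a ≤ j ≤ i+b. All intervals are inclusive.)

Check ((¬w ∧ x) ∧ y) at each j in [1,2]:
  j=1: true
  j=2: false
Found at j=1 → formula holds.

Yes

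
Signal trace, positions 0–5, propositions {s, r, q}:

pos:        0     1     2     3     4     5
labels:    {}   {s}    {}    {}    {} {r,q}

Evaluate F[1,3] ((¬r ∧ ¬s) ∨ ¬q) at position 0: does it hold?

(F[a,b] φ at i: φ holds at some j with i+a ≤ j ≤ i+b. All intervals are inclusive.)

Check ((¬r ∧ ¬s) ∨ ¬q) at each j in [1,3]:
  j=1: true
  j=2: true
  j=3: true
Found at j=1 → formula holds.

True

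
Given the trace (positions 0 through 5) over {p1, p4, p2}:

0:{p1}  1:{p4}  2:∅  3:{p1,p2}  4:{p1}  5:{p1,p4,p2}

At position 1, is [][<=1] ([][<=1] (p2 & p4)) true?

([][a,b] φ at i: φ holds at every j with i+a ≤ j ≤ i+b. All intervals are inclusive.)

Check [][<=1] (p2 & p4) at every j in [1,2]:
  j=1: fails at 1
  j=2: fails at 2
Fails at j=1 → formula fails.

Does not hold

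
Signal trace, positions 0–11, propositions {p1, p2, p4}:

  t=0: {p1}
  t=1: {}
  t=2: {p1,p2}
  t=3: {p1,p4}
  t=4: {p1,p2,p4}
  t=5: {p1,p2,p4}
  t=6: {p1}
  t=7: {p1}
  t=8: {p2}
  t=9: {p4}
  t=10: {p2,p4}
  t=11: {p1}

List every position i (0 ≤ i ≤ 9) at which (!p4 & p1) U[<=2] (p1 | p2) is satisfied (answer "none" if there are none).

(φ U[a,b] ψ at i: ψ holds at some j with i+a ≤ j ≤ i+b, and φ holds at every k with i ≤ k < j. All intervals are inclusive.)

0, 2, 3, 4, 5, 6, 7, 8

Evaluate at each i in [0,9]:
  i=0: ✓ (rhs at j=0)
  i=1: ✗ (lhs fails at k=1 before rhs at j=2)
  i=2: ✓ (rhs at j=2)
  i=3: ✓ (rhs at j=3)
  i=4: ✓ (rhs at j=4)
  i=5: ✓ (rhs at j=5)
  i=6: ✓ (rhs at j=6)
  i=7: ✓ (rhs at j=7)
  i=8: ✓ (rhs at j=8)
  i=9: ✗ (lhs fails at k=9 before rhs at j=10)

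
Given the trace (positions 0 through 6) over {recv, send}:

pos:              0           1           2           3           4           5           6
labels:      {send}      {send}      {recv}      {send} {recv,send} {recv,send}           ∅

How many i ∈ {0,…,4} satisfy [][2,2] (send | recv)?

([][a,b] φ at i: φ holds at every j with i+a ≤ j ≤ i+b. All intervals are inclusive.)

4

Evaluate at each i in [0,4]:
  i=0: ✓ (all of [2,2])
  i=1: ✓ (all of [3,3])
  i=2: ✓ (all of [4,4])
  i=3: ✓ (all of [5,5])
  i=4: ✗ (fails at j=6)
Positions where it holds: {0, 1, 2, 3} → 4.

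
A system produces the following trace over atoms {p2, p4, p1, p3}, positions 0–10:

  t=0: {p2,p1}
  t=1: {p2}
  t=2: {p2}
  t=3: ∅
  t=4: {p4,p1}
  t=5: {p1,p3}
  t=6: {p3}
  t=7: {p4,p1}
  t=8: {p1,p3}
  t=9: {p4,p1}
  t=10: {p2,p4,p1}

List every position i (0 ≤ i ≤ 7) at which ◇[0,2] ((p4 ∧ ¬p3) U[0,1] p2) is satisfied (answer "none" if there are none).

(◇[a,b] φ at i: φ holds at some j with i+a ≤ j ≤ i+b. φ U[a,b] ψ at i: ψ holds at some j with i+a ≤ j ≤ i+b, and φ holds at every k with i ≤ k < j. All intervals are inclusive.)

Evaluate at each i in [0,7]:
  i=0: ✓ (witness j=0)
  i=1: ✓ (witness j=1)
  i=2: ✓ (witness j=2)
  i=3: ✗ (none in [3,5])
  i=4: ✗ (none in [4,6])
  i=5: ✗ (none in [5,7])
  i=6: ✗ (none in [6,8])
  i=7: ✓ (witness j=9)

0, 1, 2, 7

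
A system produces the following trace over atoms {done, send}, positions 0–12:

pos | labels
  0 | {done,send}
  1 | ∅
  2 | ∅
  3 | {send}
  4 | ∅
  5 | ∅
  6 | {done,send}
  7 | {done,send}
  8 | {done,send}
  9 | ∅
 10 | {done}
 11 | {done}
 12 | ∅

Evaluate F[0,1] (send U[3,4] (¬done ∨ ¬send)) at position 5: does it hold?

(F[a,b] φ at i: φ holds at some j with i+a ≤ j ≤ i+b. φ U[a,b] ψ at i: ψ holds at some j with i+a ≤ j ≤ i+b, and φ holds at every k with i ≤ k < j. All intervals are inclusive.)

Check (send U[3,4] (¬done ∨ ¬send)) at each j in [5,6]:
  j=5: fails
  j=6: holds
Found at j=6 → formula holds.

Holds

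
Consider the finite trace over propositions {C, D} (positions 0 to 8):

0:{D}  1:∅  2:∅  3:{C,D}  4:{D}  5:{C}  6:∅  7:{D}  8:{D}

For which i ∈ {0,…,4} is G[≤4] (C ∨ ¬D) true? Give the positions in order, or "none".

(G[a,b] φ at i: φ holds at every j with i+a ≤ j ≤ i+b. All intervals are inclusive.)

Evaluate at each i in [0,4]:
  i=0: ✗ (fails at j=0)
  i=1: ✗ (fails at j=4)
  i=2: ✗ (fails at j=4)
  i=3: ✗ (fails at j=4)
  i=4: ✗ (fails at j=4)

none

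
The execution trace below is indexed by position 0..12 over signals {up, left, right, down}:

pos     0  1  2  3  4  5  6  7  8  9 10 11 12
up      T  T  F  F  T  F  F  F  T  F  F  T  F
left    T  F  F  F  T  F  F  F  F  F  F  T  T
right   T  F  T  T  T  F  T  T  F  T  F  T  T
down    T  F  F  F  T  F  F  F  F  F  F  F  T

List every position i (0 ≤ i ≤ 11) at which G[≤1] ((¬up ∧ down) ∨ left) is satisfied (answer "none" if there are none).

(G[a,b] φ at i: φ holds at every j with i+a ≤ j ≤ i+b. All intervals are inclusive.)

Evaluate at each i in [0,11]:
  i=0: ✗ (fails at j=1)
  i=1: ✗ (fails at j=1)
  i=2: ✗ (fails at j=2)
  i=3: ✗ (fails at j=3)
  i=4: ✗ (fails at j=5)
  i=5: ✗ (fails at j=5)
  i=6: ✗ (fails at j=6)
  i=7: ✗ (fails at j=7)
  i=8: ✗ (fails at j=8)
  i=9: ✗ (fails at j=9)
  i=10: ✗ (fails at j=10)
  i=11: ✓ (all of [11,12])

11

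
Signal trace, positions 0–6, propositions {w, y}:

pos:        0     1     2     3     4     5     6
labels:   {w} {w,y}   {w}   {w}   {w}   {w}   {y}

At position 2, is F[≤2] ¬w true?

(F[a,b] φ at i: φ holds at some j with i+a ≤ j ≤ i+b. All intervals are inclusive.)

Check ¬w at each j in [2,4]:
  j=2: false
  j=3: false
  j=4: false
No position in the window satisfies it → formula fails.

False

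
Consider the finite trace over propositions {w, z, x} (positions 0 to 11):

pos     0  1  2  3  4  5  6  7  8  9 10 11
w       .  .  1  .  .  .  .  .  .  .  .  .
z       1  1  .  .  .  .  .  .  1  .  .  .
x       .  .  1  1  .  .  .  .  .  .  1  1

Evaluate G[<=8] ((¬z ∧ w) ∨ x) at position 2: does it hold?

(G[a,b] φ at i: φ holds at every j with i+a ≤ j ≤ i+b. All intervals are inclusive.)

Check ((¬z ∧ w) ∨ x) at every j in [2,10]:
  j=2: true
  j=3: true
  j=4: false
  j=5: false
  j=6: false
  j=7: false
  j=8: false
  j=9: false
  j=10: true
Fails at j=4 → formula fails.

No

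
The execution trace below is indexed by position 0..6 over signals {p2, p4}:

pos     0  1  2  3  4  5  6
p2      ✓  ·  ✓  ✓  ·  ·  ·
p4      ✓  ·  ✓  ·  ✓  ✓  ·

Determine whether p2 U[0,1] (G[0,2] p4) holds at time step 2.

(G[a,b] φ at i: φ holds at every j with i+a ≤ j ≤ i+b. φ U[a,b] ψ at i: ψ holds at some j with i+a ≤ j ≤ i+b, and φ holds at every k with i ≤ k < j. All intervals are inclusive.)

Need some j in [2,3] with G[0,2] p4, and p2 at every k in [2,j-1].
  j=2: G[0,2] p4 — fails at 3.
  j=3: G[0,2] p4 — fails at 3.
No j in the window works → until fails.

False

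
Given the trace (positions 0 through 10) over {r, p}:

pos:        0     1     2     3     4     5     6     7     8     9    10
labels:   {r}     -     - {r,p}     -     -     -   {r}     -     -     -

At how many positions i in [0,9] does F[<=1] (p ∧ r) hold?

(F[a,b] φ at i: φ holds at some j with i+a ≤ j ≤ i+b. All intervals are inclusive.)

Evaluate at each i in [0,9]:
  i=0: ✗ (none in [0,1])
  i=1: ✗ (none in [1,2])
  i=2: ✓ (witness j=3)
  i=3: ✓ (witness j=3)
  i=4: ✗ (none in [4,5])
  i=5: ✗ (none in [5,6])
  i=6: ✗ (none in [6,7])
  i=7: ✗ (none in [7,8])
  i=8: ✗ (none in [8,9])
  i=9: ✗ (none in [9,10])
Positions where it holds: {2, 3} → 2.

2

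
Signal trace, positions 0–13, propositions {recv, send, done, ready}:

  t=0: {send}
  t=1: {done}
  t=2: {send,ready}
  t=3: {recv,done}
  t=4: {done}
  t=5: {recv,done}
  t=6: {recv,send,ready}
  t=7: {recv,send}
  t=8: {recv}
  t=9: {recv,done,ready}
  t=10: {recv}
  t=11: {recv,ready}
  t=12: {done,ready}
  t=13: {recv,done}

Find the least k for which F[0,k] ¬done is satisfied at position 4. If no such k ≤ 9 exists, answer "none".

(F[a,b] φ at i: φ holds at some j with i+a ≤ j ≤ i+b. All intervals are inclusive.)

2

Scan j = 4,5,… for ¬done:
  j=4: fails
  j=5: fails
  j=6: holds
First hit at j=6, so smallest k = 6-4 = 2.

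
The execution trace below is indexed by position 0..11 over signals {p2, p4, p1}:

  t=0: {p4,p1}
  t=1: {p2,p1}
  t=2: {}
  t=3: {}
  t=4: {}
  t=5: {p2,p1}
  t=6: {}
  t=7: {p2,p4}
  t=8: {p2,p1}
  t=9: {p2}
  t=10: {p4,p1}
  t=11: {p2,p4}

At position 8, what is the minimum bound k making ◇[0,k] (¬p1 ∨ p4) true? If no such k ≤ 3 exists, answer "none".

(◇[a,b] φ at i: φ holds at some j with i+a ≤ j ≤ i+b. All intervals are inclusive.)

1

Scan j = 8,9,… for (¬p1 ∨ p4):
  j=8: fails
  j=9: holds
First hit at j=9, so smallest k = 9-8 = 1.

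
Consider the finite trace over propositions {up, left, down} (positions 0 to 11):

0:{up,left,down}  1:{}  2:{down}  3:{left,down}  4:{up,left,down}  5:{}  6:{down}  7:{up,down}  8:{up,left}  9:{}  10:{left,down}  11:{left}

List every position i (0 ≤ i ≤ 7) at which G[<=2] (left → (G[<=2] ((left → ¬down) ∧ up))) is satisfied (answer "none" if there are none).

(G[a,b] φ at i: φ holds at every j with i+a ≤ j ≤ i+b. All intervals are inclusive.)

5

Evaluate at each i in [0,7]:
  i=0: ✗ (fails at j=0)
  i=1: ✗ (fails at j=3)
  i=2: ✗ (fails at j=3)
  i=3: ✗ (fails at j=3)
  i=4: ✗ (fails at j=4)
  i=5: ✓ (all of [5,7])
  i=6: ✗ (fails at j=8)
  i=7: ✗ (fails at j=8)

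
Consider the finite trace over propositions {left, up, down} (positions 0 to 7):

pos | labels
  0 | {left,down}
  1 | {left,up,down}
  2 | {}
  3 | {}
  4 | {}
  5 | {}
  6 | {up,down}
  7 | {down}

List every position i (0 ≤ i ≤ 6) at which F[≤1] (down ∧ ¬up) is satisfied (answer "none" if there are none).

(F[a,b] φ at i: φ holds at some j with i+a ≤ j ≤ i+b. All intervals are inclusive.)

0, 6

Evaluate at each i in [0,6]:
  i=0: ✓ (witness j=0)
  i=1: ✗ (none in [1,2])
  i=2: ✗ (none in [2,3])
  i=3: ✗ (none in [3,4])
  i=4: ✗ (none in [4,5])
  i=5: ✗ (none in [5,6])
  i=6: ✓ (witness j=7)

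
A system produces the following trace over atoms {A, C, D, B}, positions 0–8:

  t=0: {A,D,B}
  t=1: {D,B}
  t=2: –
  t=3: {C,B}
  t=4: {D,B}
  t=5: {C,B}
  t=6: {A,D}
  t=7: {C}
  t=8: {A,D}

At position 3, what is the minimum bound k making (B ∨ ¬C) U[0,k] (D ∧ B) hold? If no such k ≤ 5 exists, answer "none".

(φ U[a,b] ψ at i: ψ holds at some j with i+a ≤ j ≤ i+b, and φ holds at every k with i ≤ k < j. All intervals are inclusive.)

Need earliest j ≥ 3 with (D ∧ B), and (B ∨ ¬C) at every k in [3,j-1].
  j=3: rhs fails.
  j=4: rhs holds; lhs holds on [3,3]. k = 1.

1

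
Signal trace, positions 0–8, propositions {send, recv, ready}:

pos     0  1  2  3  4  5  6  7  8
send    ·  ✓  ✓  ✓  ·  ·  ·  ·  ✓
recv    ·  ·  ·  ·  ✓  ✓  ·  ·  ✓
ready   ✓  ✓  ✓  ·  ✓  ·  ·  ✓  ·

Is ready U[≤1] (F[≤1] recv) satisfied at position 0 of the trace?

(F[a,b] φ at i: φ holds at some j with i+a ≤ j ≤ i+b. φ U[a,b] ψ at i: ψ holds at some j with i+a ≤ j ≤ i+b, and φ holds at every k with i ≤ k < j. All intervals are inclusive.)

Need some j in [0,1] with F[≤1] recv, and ready at every k in [0,j-1].
  j=0: F[≤1] recv — fails (none in [0,1]).
  j=1: F[≤1] recv — fails (none in [1,2]).
No j in the window works → until fails.

Does not hold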